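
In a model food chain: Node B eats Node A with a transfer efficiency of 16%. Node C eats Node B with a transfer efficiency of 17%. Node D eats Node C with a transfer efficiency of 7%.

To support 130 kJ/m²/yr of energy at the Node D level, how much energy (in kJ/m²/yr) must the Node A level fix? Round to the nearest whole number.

68277 kJ/m²/yr

Cumulative transfer efficiency: 0.16 × 0.17 × 0.07 = 0.001904
Node A energy = 130 / 0.001904 = 68277 kJ/m²/yr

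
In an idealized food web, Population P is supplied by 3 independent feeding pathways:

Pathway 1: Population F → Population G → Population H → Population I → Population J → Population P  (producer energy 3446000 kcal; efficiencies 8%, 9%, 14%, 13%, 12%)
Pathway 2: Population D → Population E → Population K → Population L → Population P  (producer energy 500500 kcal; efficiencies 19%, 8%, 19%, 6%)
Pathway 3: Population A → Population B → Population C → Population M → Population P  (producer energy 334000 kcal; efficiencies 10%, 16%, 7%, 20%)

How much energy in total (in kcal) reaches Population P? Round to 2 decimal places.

Pathway 1: 3446000 × 0.08 × 0.09 × 0.14 × 0.13 × 0.12 = 54.1876608 kcal
Pathway 2: 500500 × 0.19 × 0.08 × 0.19 × 0.06 = 86.72664 kcal
Pathway 3: 334000 × 0.1 × 0.16 × 0.07 × 0.2 = 74.816 kcal
Total at Population P: 54.1876608 + 86.72664 + 74.816 = 215.7303008 kcal

215.73 kcal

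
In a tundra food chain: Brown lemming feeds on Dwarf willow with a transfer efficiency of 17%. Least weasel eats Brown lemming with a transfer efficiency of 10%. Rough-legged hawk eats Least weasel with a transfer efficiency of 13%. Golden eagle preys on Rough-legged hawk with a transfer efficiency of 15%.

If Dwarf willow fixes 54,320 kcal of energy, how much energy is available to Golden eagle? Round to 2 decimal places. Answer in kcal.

18.01 kcal

Brown lemming: 54320 × 0.17 = 9234.4 kcal
Least weasel: 9234.4 × 0.1 = 923.44 kcal
Rough-legged hawk: 923.44 × 0.13 = 120.0472 kcal
Golden eagle: 120.0472 × 0.15 = 18.00708 kcal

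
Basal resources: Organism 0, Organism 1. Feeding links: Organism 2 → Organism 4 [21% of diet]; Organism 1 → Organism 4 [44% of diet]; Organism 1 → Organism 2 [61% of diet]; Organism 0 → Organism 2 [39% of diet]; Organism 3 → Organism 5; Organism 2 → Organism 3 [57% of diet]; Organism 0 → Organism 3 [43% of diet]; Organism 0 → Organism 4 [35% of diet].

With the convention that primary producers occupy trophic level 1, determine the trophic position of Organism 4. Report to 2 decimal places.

2.21

Organism 2: 1 + (0.39×1 + 0.61×1) = 2
Organism 3: 1 + (0.43×1 + 0.57×2) = 2.57
Organism 4: 1 + (0.44×1 + 0.21×2 + 0.35×1) = 2.21
Organism 5: 1 + 2.57 = 3.57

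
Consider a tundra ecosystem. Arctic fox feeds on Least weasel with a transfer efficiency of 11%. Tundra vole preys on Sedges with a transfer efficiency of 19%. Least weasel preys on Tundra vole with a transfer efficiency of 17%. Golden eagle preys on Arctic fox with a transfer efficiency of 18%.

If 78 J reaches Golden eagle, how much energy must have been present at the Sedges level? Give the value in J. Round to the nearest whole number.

Cumulative transfer efficiency: 0.19 × 0.17 × 0.11 × 0.18 = 0.00063954
Sedges energy = 78 / 0.00063954 = 121963 J

121963 J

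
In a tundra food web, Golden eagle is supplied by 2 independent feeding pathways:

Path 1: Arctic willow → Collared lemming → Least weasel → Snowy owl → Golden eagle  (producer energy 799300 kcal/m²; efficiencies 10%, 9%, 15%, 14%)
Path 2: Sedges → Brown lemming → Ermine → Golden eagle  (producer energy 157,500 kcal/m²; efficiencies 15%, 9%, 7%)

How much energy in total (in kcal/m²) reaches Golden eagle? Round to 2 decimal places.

299.91 kcal/m²

Path 1: 799300 × 0.1 × 0.09 × 0.15 × 0.14 = 151.0677 kcal/m²
Path 2: 157500 × 0.15 × 0.09 × 0.07 = 148.8375 kcal/m²
Total at Golden eagle: 151.0677 + 148.8375 = 299.9052 kcal/m²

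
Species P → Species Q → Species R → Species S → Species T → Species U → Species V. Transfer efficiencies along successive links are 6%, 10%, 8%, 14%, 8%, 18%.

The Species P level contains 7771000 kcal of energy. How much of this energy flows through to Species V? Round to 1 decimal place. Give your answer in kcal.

7.5 kcal

Species Q: 7771000 × 0.06 = 466260 kcal
Species R: 466260 × 0.1 = 46626 kcal
Species S: 46626 × 0.08 = 3730.08 kcal
Species T: 3730.08 × 0.14 = 522.2112 kcal
Species U: 522.2112 × 0.08 = 41.776896 kcal
Species V: 41.776896 × 0.18 = 7.51984128 kcal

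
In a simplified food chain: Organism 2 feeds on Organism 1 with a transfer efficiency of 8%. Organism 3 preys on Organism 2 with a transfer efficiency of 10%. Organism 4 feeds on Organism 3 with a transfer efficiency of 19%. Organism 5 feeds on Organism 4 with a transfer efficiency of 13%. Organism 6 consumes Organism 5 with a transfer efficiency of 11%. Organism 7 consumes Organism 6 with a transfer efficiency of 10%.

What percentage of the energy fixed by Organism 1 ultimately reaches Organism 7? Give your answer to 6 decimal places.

Product of link efficiencies: 0.08 × 0.1 × 0.19 × 0.13 × 0.11 × 0.1 = 0.0000021736
As a percentage: 0.0000021736 × 100 = 0.000217%

0.000217%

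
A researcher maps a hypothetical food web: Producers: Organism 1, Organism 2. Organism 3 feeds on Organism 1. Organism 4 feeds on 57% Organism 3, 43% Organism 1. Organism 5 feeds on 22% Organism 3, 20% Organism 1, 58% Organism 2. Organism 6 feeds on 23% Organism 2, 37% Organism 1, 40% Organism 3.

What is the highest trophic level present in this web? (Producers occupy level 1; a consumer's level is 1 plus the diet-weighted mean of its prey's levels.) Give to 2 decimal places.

Organism 3: 1 + 1 = 2
Organism 4: 1 + (0.57×2 + 0.43×1) = 2.57
Organism 5: 1 + (0.22×2 + 0.2×1 + 0.58×1) = 2.22
Organism 6: 1 + (0.23×1 + 0.37×1 + 0.4×2) = 2.4

2.57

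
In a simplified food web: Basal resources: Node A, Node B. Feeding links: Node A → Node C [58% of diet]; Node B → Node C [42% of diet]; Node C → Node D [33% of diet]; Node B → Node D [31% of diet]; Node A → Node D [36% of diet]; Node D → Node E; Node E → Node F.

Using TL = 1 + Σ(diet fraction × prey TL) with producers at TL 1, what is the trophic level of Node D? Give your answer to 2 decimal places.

Node C: 1 + (0.58×1 + 0.42×1) = 2
Node D: 1 + (0.33×2 + 0.31×1 + 0.36×1) = 2.33
Node E: 1 + 2.33 = 3.33
Node F: 1 + 3.33 = 4.33

2.33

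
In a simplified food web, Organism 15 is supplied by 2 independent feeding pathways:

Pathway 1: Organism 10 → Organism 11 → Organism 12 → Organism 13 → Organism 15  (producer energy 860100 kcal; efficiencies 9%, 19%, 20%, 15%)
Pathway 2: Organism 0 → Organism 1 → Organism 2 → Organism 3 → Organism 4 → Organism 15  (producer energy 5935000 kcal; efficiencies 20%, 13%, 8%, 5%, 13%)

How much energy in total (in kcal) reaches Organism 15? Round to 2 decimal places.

Pathway 1: 860100 × 0.09 × 0.19 × 0.2 × 0.15 = 441.2313 kcal
Pathway 2: 5935000 × 0.2 × 0.13 × 0.08 × 0.05 × 0.13 = 80.2412 kcal
Total at Organism 15: 441.2313 + 80.2412 = 521.4725 kcal

521.47 kcal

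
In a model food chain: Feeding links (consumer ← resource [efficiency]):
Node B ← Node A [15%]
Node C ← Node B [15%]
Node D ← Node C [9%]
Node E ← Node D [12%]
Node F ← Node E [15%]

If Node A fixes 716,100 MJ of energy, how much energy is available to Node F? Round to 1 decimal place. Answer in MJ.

26.1 MJ

Node B: 716100 × 0.15 = 107415 MJ
Node C: 107415 × 0.15 = 16112.25 MJ
Node D: 16112.25 × 0.09 = 1450.1025 MJ
Node E: 1450.1025 × 0.12 = 174.0123 MJ
Node F: 174.0123 × 0.15 = 26.101845 MJ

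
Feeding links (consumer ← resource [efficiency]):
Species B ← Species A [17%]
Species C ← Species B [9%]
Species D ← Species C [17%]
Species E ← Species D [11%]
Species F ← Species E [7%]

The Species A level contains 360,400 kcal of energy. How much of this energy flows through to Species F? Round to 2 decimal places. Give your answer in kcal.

Species B: 360400 × 0.17 = 61268 kcal
Species C: 61268 × 0.09 = 5514.12 kcal
Species D: 5514.12 × 0.17 = 937.4004 kcal
Species E: 937.4004 × 0.11 = 103.114044 kcal
Species F: 103.114044 × 0.07 = 7.21798308 kcal

7.22 kcal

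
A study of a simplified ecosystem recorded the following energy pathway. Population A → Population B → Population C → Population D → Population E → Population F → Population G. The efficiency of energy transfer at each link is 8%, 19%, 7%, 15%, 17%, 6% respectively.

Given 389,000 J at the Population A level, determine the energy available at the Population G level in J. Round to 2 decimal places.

0.63 J

Population B: 389000 × 0.08 = 31120 J
Population C: 31120 × 0.19 = 5912.8 J
Population D: 5912.8 × 0.07 = 413.896 J
Population E: 413.896 × 0.15 = 62.0844 J
Population F: 62.0844 × 0.17 = 10.554348 J
Population G: 10.554348 × 0.06 = 0.63326088 J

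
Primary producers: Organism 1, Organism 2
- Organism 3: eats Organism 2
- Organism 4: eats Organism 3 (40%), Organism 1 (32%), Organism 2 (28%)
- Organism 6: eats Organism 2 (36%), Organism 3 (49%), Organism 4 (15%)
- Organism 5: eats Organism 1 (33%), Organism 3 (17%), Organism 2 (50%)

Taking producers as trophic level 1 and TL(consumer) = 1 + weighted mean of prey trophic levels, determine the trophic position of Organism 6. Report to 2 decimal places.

2.70

Organism 3: 1 + 1 = 2
Organism 4: 1 + (0.4×2 + 0.32×1 + 0.28×1) = 2.4
Organism 5: 1 + (0.33×1 + 0.17×2 + 0.5×1) = 2.17
Organism 6: 1 + (0.36×1 + 0.49×2 + 0.15×2.4) = 2.7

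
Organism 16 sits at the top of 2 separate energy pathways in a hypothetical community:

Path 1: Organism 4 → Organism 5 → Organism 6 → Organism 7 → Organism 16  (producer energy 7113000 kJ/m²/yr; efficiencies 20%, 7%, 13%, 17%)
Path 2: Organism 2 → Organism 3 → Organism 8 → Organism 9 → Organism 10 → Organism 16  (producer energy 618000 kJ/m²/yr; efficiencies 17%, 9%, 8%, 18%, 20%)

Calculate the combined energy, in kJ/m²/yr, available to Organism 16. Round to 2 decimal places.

Path 1: 7113000 × 0.2 × 0.07 × 0.13 × 0.17 = 2200.7622 kJ/m²/yr
Path 2: 618000 × 0.17 × 0.09 × 0.08 × 0.18 × 0.2 = 27.231552 kJ/m²/yr
Total at Organism 16: 2200.7622 + 27.231552 = 2227.993752 kJ/m²/yr

2227.99 kJ/m²/yr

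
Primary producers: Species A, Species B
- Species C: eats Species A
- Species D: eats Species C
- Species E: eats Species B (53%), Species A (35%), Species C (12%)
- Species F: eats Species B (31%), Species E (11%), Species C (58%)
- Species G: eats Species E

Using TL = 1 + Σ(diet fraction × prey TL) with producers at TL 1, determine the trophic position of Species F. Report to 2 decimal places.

Species C: 1 + 1 = 2
Species D: 1 + 2 = 3
Species E: 1 + (0.53×1 + 0.35×1 + 0.12×2) = 2.12
Species F: 1 + (0.31×1 + 0.11×2.12 + 0.58×2) = 2.7032
Species G: 1 + 2.12 = 3.12

2.70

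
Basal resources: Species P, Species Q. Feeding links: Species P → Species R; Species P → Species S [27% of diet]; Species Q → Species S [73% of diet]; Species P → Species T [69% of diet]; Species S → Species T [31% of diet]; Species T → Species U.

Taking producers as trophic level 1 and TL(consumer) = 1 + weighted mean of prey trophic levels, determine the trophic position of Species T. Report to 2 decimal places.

Species R: 1 + 1 = 2
Species S: 1 + (0.27×1 + 0.73×1) = 2
Species T: 1 + (0.69×1 + 0.31×2) = 2.31
Species U: 1 + 2.31 = 3.31

2.31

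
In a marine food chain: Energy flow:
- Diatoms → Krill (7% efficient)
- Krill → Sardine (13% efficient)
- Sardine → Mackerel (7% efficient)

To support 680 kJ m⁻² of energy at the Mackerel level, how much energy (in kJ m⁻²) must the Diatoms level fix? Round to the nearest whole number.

Cumulative transfer efficiency: 0.07 × 0.13 × 0.07 = 0.000637
Diatoms energy = 680 / 0.000637 = 1067504 kJ m⁻²

1067504 kJ m⁻²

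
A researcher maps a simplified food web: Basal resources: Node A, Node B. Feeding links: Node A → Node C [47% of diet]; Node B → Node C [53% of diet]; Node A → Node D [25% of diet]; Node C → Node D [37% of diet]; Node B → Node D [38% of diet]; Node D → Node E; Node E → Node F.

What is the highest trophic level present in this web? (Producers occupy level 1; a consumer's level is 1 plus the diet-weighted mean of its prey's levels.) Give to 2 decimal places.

Node C: 1 + (0.47×1 + 0.53×1) = 2
Node D: 1 + (0.25×1 + 0.37×2 + 0.38×1) = 2.37
Node E: 1 + 2.37 = 3.37
Node F: 1 + 3.37 = 4.37

4.37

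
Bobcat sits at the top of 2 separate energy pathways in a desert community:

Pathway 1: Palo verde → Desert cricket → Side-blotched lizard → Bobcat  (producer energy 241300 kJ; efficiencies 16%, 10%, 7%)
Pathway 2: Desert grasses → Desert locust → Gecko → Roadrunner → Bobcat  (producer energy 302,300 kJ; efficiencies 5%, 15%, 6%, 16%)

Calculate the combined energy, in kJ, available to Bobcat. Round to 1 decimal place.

292.0 kJ

Pathway 1: 241300 × 0.16 × 0.1 × 0.07 = 270.256 kJ
Pathway 2: 302300 × 0.05 × 0.15 × 0.06 × 0.16 = 21.7656 kJ
Total at Bobcat: 270.256 + 21.7656 = 292.0216 kJ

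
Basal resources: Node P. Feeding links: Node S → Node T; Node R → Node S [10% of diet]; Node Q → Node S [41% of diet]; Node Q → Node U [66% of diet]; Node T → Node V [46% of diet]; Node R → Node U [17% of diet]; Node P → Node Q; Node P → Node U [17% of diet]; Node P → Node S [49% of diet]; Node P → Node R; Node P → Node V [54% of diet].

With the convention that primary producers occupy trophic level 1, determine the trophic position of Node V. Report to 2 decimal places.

Node Q: 1 + 1 = 2
Node R: 1 + 1 = 2
Node S: 1 + (0.49×1 + 0.1×2 + 0.41×2) = 2.51
Node T: 1 + 2.51 = 3.51
Node U: 1 + (0.17×2 + 0.17×1 + 0.66×2) = 2.83
Node V: 1 + (0.46×3.51 + 0.54×1) = 3.1546

3.15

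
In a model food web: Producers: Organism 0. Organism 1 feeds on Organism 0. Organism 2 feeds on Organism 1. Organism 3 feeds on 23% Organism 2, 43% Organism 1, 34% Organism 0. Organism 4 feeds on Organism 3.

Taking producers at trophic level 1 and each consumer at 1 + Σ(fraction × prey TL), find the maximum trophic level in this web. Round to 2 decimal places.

Organism 1: 1 + 1 = 2
Organism 2: 1 + 2 = 3
Organism 3: 1 + (0.23×3 + 0.43×2 + 0.34×1) = 2.89
Organism 4: 1 + 2.89 = 3.89

3.89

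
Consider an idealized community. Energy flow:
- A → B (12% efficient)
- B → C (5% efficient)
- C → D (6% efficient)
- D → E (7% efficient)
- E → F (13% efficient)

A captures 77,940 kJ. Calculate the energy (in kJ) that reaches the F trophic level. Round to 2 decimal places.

0.26 kJ

B: 77940 × 0.12 = 9352.8 kJ
C: 9352.8 × 0.05 = 467.64 kJ
D: 467.64 × 0.06 = 28.0584 kJ
E: 28.0584 × 0.07 = 1.964088 kJ
F: 1.964088 × 0.13 = 0.25533144 kJ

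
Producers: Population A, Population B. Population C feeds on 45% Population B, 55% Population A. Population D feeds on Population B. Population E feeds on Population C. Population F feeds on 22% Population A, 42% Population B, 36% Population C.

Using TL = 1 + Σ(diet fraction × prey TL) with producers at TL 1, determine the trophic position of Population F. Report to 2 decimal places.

Population C: 1 + (0.45×1 + 0.55×1) = 2
Population D: 1 + 1 = 2
Population E: 1 + 2 = 3
Population F: 1 + (0.22×1 + 0.42×1 + 0.36×2) = 2.36

2.36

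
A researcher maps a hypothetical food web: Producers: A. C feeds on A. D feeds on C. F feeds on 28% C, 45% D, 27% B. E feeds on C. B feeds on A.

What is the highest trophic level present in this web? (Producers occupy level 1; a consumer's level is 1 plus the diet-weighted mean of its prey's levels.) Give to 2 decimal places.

B: 1 + 1 = 2
C: 1 + 1 = 2
D: 1 + 2 = 3
E: 1 + 2 = 3
F: 1 + (0.28×2 + 0.45×3 + 0.27×2) = 3.45

3.45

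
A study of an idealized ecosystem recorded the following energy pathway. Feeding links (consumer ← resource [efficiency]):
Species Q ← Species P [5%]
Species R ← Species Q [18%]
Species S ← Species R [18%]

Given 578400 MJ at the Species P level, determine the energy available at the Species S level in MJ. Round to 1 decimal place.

937.0 MJ

Species Q: 578400 × 0.05 = 28920 MJ
Species R: 28920 × 0.18 = 5205.6 MJ
Species S: 5205.6 × 0.18 = 937.008 MJ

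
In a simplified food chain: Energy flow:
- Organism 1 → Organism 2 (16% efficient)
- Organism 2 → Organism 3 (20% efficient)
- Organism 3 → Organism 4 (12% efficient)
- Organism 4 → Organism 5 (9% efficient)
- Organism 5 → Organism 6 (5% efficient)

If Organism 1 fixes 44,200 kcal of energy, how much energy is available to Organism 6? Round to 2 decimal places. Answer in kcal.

0.76 kcal

Organism 2: 44200 × 0.16 = 7072 kcal
Organism 3: 7072 × 0.2 = 1414.4 kcal
Organism 4: 1414.4 × 0.12 = 169.728 kcal
Organism 5: 169.728 × 0.09 = 15.27552 kcal
Organism 6: 15.27552 × 0.05 = 0.763776 kcal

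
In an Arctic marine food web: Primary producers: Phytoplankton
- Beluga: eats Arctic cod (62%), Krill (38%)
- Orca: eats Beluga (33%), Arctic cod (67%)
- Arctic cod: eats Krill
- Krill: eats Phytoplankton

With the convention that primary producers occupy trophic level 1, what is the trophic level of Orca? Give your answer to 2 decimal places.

Krill: 1 + 1 = 2
Arctic cod: 1 + 2 = 3
Beluga: 1 + (0.62×3 + 0.38×2) = 3.62
Orca: 1 + (0.33×3.62 + 0.67×3) = 4.2046

4.20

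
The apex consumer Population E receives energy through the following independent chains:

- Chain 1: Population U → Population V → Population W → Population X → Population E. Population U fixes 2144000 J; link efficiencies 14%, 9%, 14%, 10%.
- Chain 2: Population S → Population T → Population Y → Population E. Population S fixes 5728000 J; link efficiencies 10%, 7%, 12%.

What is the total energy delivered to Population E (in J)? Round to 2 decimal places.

5189.72 J

Chain 1: 2144000 × 0.14 × 0.09 × 0.14 × 0.1 = 378.2016 J
Chain 2: 5728000 × 0.1 × 0.07 × 0.12 = 4811.52 J
Total at Population E: 378.2016 + 4811.52 = 5189.7216 J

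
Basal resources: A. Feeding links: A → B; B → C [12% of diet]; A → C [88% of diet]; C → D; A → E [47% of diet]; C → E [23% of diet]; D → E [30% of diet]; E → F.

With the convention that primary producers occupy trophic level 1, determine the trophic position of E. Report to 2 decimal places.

2.89

B: 1 + 1 = 2
C: 1 + (0.12×2 + 0.88×1) = 2.12
D: 1 + 2.12 = 3.12
E: 1 + (0.47×1 + 0.23×2.12 + 0.3×3.12) = 2.8936
F: 1 + 2.8936 = 3.8936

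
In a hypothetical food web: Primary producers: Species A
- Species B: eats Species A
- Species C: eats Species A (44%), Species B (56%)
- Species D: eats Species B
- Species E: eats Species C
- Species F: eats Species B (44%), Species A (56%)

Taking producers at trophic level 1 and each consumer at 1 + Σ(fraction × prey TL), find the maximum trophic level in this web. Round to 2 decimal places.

Species B: 1 + 1 = 2
Species C: 1 + (0.44×1 + 0.56×2) = 2.56
Species D: 1 + 2 = 3
Species E: 1 + 2.56 = 3.56
Species F: 1 + (0.44×2 + 0.56×1) = 2.44

3.56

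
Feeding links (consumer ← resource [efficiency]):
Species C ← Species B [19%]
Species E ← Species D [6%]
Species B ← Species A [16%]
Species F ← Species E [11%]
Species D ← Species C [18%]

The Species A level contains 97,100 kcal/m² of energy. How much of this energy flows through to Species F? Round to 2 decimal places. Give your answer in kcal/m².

Species B: 97100 × 0.16 = 15536 kcal/m²
Species C: 15536 × 0.19 = 2951.84 kcal/m²
Species D: 2951.84 × 0.18 = 531.3312 kcal/m²
Species E: 531.3312 × 0.06 = 31.879872 kcal/m²
Species F: 31.879872 × 0.11 = 3.50678592 kcal/m²

3.51 kcal/m²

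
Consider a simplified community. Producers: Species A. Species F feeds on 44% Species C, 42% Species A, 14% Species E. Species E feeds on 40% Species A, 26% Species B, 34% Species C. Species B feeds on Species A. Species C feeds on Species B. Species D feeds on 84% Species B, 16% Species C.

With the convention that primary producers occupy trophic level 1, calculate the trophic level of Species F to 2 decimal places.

Species B: 1 + 1 = 2
Species C: 1 + 2 = 3
Species D: 1 + (0.84×2 + 0.16×3) = 3.16
Species E: 1 + (0.4×1 + 0.26×2 + 0.34×3) = 2.94
Species F: 1 + (0.44×3 + 0.42×1 + 0.14×2.94) = 3.1516

3.15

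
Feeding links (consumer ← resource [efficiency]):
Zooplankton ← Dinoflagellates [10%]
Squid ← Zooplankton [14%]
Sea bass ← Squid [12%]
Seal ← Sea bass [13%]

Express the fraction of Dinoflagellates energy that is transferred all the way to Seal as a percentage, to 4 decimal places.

Product of link efficiencies: 0.1 × 0.14 × 0.12 × 0.13 = 0.0002184
As a percentage: 0.0002184 × 100 = 0.0218%

0.0218%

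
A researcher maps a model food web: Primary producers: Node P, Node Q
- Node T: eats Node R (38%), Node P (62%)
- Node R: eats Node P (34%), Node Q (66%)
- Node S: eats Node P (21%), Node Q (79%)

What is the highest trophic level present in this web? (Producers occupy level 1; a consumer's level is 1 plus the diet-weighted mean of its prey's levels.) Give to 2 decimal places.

Node R: 1 + (0.34×1 + 0.66×1) = 2
Node S: 1 + (0.21×1 + 0.79×1) = 2
Node T: 1 + (0.38×2 + 0.62×1) = 2.38

2.38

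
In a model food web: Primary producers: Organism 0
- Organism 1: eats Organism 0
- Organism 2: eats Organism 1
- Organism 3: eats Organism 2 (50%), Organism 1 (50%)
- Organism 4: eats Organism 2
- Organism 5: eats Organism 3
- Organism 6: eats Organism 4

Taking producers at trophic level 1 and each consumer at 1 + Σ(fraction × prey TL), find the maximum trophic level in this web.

5

Organism 1: 1 + 1 = 2
Organism 2: 1 + 2 = 3
Organism 3: 1 + (0.5×3 + 0.5×2) = 3.5
Organism 4: 1 + 3 = 4
Organism 5: 1 + 3.5 = 4.5
Organism 6: 1 + 4 = 5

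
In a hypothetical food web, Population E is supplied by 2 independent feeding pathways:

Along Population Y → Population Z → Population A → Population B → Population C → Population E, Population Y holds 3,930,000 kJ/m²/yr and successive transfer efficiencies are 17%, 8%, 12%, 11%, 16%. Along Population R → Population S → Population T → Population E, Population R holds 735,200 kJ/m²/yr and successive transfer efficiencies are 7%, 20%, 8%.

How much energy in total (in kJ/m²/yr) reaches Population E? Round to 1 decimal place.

Via Population Y: 3930000 × 0.17 × 0.08 × 0.12 × 0.11 × 0.16 = 112.882176 kJ/m²/yr
Via Population R: 735200 × 0.07 × 0.2 × 0.08 = 823.424 kJ/m²/yr
Total at Population E: 112.882176 + 823.424 = 936.306176 kJ/m²/yr

936.3 kJ/m²/yr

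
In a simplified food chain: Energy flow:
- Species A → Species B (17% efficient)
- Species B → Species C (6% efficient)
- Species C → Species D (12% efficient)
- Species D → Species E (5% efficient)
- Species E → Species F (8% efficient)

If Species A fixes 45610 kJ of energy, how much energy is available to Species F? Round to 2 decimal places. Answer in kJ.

0.22 kJ

Species B: 45610 × 0.17 = 7753.7 kJ
Species C: 7753.7 × 0.06 = 465.222 kJ
Species D: 465.222 × 0.12 = 55.82664 kJ
Species E: 55.82664 × 0.05 = 2.791332 kJ
Species F: 2.791332 × 0.08 = 0.22330656 kJ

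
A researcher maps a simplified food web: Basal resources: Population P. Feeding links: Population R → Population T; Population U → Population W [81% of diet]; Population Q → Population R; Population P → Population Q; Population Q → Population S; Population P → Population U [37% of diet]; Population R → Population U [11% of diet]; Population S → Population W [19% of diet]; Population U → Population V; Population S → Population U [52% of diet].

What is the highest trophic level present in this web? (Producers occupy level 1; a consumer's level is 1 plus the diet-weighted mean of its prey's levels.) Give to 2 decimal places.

4.26

Population Q: 1 + 1 = 2
Population R: 1 + 2 = 3
Population S: 1 + 2 = 3
Population T: 1 + 3 = 4
Population U: 1 + (0.52×3 + 0.11×3 + 0.37×1) = 3.26
Population V: 1 + 3.26 = 4.26
Population W: 1 + (0.81×3.26 + 0.19×3) = 4.2106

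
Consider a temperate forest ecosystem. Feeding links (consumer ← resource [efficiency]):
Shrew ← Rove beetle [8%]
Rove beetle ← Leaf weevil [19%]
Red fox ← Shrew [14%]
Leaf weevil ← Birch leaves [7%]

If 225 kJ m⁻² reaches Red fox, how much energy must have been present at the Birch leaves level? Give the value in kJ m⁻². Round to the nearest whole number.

Cumulative transfer efficiency: 0.07 × 0.19 × 0.08 × 0.14 = 0.00014896
Birch leaves energy = 225 / 0.00014896 = 1510473 kJ m⁻²

1510473 kJ m⁻²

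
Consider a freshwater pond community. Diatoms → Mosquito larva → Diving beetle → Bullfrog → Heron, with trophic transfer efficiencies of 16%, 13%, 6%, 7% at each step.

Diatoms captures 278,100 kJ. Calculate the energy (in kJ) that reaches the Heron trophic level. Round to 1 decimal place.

Mosquito larva: 278100 × 0.16 = 44496 kJ
Diving beetle: 44496 × 0.13 = 5784.48 kJ
Bullfrog: 5784.48 × 0.06 = 347.0688 kJ
Heron: 347.0688 × 0.07 = 24.294816 kJ

24.3 kJ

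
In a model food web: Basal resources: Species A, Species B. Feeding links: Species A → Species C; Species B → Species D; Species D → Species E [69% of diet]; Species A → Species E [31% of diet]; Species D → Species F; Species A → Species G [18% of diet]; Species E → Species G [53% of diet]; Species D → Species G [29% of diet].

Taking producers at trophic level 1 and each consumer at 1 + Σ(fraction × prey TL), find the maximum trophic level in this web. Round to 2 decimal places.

Species C: 1 + 1 = 2
Species D: 1 + 1 = 2
Species E: 1 + (0.69×2 + 0.31×1) = 2.69
Species F: 1 + 2 = 3
Species G: 1 + (0.18×1 + 0.53×2.69 + 0.29×2) = 3.1857

3.19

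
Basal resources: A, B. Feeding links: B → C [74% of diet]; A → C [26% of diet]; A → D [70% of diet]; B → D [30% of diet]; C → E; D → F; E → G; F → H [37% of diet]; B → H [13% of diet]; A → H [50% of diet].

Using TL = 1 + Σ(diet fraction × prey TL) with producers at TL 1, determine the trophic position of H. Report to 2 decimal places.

2.74

C: 1 + (0.74×1 + 0.26×1) = 2
D: 1 + (0.7×1 + 0.3×1) = 2
E: 1 + 2 = 3
F: 1 + 2 = 3
G: 1 + 3 = 4
H: 1 + (0.37×3 + 0.13×1 + 0.5×1) = 2.74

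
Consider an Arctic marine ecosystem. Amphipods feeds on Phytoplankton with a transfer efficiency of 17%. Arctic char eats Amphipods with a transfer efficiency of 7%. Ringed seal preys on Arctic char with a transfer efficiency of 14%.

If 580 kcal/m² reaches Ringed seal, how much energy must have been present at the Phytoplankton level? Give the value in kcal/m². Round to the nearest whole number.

348139 kcal/m²

Cumulative transfer efficiency: 0.17 × 0.07 × 0.14 = 0.001666
Phytoplankton energy = 580 / 0.001666 = 348139 kcal/m²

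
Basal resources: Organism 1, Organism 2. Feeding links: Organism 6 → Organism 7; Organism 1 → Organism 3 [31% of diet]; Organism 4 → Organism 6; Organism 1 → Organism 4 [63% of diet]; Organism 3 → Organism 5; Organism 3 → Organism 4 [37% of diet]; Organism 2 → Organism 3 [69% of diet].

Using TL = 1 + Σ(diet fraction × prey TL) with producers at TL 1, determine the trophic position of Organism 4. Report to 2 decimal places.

2.37

Organism 3: 1 + (0.69×1 + 0.31×1) = 2
Organism 4: 1 + (0.63×1 + 0.37×2) = 2.37
Organism 5: 1 + 2 = 3
Organism 6: 1 + 2.37 = 3.37
Organism 7: 1 + 3.37 = 4.37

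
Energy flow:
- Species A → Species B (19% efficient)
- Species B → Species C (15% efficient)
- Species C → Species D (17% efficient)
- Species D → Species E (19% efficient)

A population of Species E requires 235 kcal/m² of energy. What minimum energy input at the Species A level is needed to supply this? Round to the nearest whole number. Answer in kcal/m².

Cumulative transfer efficiency: 0.19 × 0.15 × 0.17 × 0.19 = 0.00092055
Species A energy = 235 / 0.00092055 = 255282 kcal/m²

255282 kcal/m²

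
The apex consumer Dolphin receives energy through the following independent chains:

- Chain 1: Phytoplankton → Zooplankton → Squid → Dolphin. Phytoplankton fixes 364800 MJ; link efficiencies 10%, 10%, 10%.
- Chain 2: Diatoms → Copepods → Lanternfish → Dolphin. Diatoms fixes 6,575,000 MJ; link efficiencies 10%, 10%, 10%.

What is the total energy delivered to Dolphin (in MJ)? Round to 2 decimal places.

Chain 1: 364800 × 0.1 × 0.1 × 0.1 = 364.8 MJ
Chain 2: 6575000 × 0.1 × 0.1 × 0.1 = 6575 MJ
Total at Dolphin: 364.8 + 6575 = 6939.8 MJ

6939.80 MJ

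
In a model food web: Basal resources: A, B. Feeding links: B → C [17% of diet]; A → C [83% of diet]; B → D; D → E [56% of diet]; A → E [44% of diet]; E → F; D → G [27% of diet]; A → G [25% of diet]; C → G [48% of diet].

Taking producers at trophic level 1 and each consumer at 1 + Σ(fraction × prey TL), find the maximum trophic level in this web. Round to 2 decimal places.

3.56

C: 1 + (0.17×1 + 0.83×1) = 2
D: 1 + 1 = 2
E: 1 + (0.56×2 + 0.44×1) = 2.56
F: 1 + 2.56 = 3.56
G: 1 + (0.27×2 + 0.25×1 + 0.48×2) = 2.75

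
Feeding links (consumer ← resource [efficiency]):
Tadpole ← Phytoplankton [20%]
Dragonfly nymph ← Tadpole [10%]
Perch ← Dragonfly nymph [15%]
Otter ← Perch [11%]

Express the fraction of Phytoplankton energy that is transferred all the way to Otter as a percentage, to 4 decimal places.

Product of link efficiencies: 0.2 × 0.1 × 0.15 × 0.11 = 0.00033
As a percentage: 0.00033 × 100 = 0.0330%

0.0330%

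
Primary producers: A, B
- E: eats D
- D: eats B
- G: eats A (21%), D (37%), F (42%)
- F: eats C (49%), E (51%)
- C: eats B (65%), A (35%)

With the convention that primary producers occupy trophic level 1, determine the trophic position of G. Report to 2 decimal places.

3.42

C: 1 + (0.65×1 + 0.35×1) = 2
D: 1 + 1 = 2
E: 1 + 2 = 3
F: 1 + (0.49×2 + 0.51×3) = 3.51
G: 1 + (0.21×1 + 0.37×2 + 0.42×3.51) = 3.4242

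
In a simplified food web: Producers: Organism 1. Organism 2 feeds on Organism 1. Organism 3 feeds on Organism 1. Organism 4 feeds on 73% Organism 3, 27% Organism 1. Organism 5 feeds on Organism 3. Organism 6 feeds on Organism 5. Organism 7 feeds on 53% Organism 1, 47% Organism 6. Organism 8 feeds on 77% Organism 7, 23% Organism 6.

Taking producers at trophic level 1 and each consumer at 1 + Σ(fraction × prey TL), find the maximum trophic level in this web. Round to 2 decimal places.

Organism 2: 1 + 1 = 2
Organism 3: 1 + 1 = 2
Organism 4: 1 + (0.73×2 + 0.27×1) = 2.73
Organism 5: 1 + 2 = 3
Organism 6: 1 + 3 = 4
Organism 7: 1 + (0.53×1 + 0.47×4) = 3.41
Organism 8: 1 + (0.77×3.41 + 0.23×4) = 4.5457

4.55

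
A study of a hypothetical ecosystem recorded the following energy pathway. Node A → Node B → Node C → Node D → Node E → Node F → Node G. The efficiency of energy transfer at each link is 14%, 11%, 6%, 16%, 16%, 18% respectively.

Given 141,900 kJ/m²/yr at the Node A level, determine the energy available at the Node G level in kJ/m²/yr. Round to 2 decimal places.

Node B: 141900 × 0.14 = 19866 kJ/m²/yr
Node C: 19866 × 0.11 = 2185.26 kJ/m²/yr
Node D: 2185.26 × 0.06 = 131.1156 kJ/m²/yr
Node E: 131.1156 × 0.16 = 20.978496 kJ/m²/yr
Node F: 20.978496 × 0.16 = 3.35655936 kJ/m²/yr
Node G: 3.35655936 × 0.18 = 0.6041806848 kJ/m²/yr

0.60 kJ/m²/yr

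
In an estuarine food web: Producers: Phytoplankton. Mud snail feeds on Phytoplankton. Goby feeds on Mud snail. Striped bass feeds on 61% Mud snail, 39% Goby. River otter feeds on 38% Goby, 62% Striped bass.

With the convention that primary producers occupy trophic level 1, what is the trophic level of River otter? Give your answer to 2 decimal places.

4.24

Mud snail: 1 + 1 = 2
Goby: 1 + 2 = 3
Striped bass: 1 + (0.61×2 + 0.39×3) = 3.39
River otter: 1 + (0.38×3 + 0.62×3.39) = 4.2418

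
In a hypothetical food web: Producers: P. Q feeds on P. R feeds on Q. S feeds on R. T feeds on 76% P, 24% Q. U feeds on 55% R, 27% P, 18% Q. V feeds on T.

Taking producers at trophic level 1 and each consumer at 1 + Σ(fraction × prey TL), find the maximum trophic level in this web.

Q: 1 + 1 = 2
R: 1 + 2 = 3
S: 1 + 3 = 4
T: 1 + (0.76×1 + 0.24×2) = 2.24
U: 1 + (0.55×3 + 0.27×1 + 0.18×2) = 3.28
V: 1 + 2.24 = 3.24

4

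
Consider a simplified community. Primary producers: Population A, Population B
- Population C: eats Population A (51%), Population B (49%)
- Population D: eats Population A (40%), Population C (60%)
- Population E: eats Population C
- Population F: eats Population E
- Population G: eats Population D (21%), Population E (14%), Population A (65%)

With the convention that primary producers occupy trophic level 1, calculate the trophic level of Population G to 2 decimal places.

Population C: 1 + (0.51×1 + 0.49×1) = 2
Population D: 1 + (0.4×1 + 0.6×2) = 2.6
Population E: 1 + 2 = 3
Population F: 1 + 3 = 4
Population G: 1 + (0.21×2.6 + 0.14×3 + 0.65×1) = 2.616

2.62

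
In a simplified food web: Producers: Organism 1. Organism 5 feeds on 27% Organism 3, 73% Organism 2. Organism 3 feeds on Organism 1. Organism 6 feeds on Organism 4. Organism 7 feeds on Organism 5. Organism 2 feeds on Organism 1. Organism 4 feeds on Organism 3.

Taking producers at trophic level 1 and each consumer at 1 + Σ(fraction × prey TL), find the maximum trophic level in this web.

Organism 2: 1 + 1 = 2
Organism 3: 1 + 1 = 2
Organism 4: 1 + 2 = 3
Organism 5: 1 + (0.27×2 + 0.73×2) = 3
Organism 6: 1 + 3 = 4
Organism 7: 1 + 3 = 4

4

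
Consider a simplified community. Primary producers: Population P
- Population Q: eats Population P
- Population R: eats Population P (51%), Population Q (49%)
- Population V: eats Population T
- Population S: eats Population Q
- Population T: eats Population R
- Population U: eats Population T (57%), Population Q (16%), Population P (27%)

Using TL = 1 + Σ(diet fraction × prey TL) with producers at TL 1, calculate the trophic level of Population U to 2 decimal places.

Population Q: 1 + 1 = 2
Population R: 1 + (0.51×1 + 0.49×2) = 2.49
Population S: 1 + 2 = 3
Population T: 1 + 2.49 = 3.49
Population U: 1 + (0.57×3.49 + 0.16×2 + 0.27×1) = 3.5793
Population V: 1 + 3.49 = 4.49

3.58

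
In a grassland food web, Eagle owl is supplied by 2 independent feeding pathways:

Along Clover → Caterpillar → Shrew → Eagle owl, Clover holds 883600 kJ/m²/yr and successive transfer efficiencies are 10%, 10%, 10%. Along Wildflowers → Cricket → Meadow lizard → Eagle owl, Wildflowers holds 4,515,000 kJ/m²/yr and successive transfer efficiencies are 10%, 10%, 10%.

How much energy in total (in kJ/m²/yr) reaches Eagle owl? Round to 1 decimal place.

Via Clover: 883600 × 0.1 × 0.1 × 0.1 = 883.6 kJ/m²/yr
Via Wildflowers: 4515000 × 0.1 × 0.1 × 0.1 = 4515 kJ/m²/yr
Total at Eagle owl: 883.6 + 4515 = 5398.6 kJ/m²/yr

5398.6 kJ/m²/yr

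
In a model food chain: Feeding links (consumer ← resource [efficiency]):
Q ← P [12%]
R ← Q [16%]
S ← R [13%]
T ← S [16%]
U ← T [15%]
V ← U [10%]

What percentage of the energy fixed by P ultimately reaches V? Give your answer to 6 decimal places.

Product of link efficiencies: 0.12 × 0.16 × 0.13 × 0.16 × 0.15 × 0.1 = 0.0000059904
As a percentage: 0.0000059904 × 100 = 0.000599%

0.000599%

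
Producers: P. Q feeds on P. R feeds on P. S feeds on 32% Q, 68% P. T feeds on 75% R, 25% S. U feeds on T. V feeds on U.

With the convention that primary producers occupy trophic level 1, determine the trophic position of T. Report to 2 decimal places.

3.08

Q: 1 + 1 = 2
R: 1 + 1 = 2
S: 1 + (0.32×2 + 0.68×1) = 2.32
T: 1 + (0.75×2 + 0.25×2.32) = 3.08
U: 1 + 3.08 = 4.08
V: 1 + 4.08 = 5.08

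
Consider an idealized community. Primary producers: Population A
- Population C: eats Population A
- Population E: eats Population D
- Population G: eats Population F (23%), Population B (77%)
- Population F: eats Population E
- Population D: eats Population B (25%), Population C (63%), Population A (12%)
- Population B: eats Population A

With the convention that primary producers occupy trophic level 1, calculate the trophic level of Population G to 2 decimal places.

3.66

Population B: 1 + 1 = 2
Population C: 1 + 1 = 2
Population D: 1 + (0.25×2 + 0.63×2 + 0.12×1) = 2.88
Population E: 1 + 2.88 = 3.88
Population F: 1 + 3.88 = 4.88
Population G: 1 + (0.23×4.88 + 0.77×2) = 3.6624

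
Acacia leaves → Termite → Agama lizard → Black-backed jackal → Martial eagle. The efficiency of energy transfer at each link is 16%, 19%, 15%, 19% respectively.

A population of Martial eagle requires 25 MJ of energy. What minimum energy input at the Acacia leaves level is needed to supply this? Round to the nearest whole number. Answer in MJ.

28855 MJ

Cumulative transfer efficiency: 0.16 × 0.19 × 0.15 × 0.19 = 0.0008664
Acacia leaves energy = 25 / 0.0008664 = 28855 MJ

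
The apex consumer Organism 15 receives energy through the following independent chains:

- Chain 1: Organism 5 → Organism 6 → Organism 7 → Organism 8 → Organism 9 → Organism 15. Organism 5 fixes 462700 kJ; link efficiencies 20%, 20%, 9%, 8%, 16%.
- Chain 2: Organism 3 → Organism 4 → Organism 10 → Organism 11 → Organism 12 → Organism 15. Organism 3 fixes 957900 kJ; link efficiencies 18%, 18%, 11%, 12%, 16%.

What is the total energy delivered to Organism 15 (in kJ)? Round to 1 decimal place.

Chain 1: 462700 × 0.2 × 0.2 × 0.09 × 0.08 × 0.16 = 21.321216 kJ
Chain 2: 957900 × 0.18 × 0.18 × 0.11 × 0.12 × 0.16 = 65.54794752 kJ
Total at Organism 15: 21.321216 + 65.54794752 = 86.86916352 kJ

86.9 kJ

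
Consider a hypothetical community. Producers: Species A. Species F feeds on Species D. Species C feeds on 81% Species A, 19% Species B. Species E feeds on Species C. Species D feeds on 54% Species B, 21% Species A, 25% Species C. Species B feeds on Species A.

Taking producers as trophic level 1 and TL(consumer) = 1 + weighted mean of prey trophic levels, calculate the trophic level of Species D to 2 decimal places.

2.84

Species B: 1 + 1 = 2
Species C: 1 + (0.81×1 + 0.19×2) = 2.19
Species D: 1 + (0.54×2 + 0.21×1 + 0.25×2.19) = 2.8375
Species E: 1 + 2.19 = 3.19
Species F: 1 + 2.8375 = 3.8375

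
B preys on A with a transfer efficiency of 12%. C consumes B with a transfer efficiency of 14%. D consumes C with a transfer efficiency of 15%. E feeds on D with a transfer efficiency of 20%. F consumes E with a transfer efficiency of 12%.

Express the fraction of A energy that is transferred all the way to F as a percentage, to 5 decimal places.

Product of link efficiencies: 0.12 × 0.14 × 0.15 × 0.2 × 0.12 = 0.00006048
As a percentage: 0.00006048 × 100 = 0.00605%

0.00605%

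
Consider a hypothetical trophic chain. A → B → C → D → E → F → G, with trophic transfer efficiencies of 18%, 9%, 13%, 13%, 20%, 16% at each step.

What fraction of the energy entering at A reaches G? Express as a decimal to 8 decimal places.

0.00000876

Product of link efficiencies: 0.18 × 0.09 × 0.13 × 0.13 × 0.2 × 0.16 = 0.00000876096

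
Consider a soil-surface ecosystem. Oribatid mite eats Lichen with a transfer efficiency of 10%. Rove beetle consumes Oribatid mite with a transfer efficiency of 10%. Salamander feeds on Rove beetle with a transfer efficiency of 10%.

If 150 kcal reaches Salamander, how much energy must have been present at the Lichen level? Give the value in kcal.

150000 kcal

Cumulative transfer efficiency: 0.1 × 0.1 × 0.1 = 0.001
Lichen energy = 150 / 0.001 = 150000 kcal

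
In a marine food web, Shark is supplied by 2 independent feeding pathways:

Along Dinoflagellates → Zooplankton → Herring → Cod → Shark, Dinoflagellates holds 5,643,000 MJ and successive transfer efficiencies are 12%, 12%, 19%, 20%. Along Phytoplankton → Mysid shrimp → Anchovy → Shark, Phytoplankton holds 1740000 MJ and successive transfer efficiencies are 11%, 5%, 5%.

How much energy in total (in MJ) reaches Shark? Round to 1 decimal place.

Via Dinoflagellates: 5643000 × 0.12 × 0.12 × 0.19 × 0.2 = 3087.8496 MJ
Via Phytoplankton: 1740000 × 0.11 × 0.05 × 0.05 = 478.5 MJ
Total at Shark: 3087.8496 + 478.5 = 3566.3496 MJ

3566.3 MJ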